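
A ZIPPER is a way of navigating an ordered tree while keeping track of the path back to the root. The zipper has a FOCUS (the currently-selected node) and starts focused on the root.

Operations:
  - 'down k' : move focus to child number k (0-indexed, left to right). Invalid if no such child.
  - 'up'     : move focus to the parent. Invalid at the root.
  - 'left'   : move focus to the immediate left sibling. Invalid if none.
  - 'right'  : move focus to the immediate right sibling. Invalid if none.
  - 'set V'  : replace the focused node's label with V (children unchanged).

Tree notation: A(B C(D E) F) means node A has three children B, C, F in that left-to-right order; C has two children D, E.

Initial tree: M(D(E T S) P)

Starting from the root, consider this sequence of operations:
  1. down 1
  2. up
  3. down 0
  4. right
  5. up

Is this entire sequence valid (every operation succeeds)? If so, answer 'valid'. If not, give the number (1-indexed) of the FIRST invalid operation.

Answer: valid

Derivation:
Step 1 (down 1): focus=P path=1 depth=1 children=[] left=['D'] right=[] parent=M
Step 2 (up): focus=M path=root depth=0 children=['D', 'P'] (at root)
Step 3 (down 0): focus=D path=0 depth=1 children=['E', 'T', 'S'] left=[] right=['P'] parent=M
Step 4 (right): focus=P path=1 depth=1 children=[] left=['D'] right=[] parent=M
Step 5 (up): focus=M path=root depth=0 children=['D', 'P'] (at root)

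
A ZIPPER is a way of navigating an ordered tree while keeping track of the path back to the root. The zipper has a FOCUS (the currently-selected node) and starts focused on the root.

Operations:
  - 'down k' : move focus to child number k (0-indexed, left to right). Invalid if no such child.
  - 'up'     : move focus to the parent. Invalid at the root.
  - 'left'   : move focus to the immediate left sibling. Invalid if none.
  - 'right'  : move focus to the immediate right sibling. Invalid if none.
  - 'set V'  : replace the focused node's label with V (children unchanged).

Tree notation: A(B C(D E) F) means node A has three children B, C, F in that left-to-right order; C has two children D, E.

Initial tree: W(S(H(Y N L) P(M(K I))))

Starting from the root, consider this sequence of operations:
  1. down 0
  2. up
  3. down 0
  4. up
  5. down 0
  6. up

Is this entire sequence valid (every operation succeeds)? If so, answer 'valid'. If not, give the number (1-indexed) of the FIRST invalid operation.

Step 1 (down 0): focus=S path=0 depth=1 children=['H', 'P'] left=[] right=[] parent=W
Step 2 (up): focus=W path=root depth=0 children=['S'] (at root)
Step 3 (down 0): focus=S path=0 depth=1 children=['H', 'P'] left=[] right=[] parent=W
Step 4 (up): focus=W path=root depth=0 children=['S'] (at root)
Step 5 (down 0): focus=S path=0 depth=1 children=['H', 'P'] left=[] right=[] parent=W
Step 6 (up): focus=W path=root depth=0 children=['S'] (at root)

Answer: valid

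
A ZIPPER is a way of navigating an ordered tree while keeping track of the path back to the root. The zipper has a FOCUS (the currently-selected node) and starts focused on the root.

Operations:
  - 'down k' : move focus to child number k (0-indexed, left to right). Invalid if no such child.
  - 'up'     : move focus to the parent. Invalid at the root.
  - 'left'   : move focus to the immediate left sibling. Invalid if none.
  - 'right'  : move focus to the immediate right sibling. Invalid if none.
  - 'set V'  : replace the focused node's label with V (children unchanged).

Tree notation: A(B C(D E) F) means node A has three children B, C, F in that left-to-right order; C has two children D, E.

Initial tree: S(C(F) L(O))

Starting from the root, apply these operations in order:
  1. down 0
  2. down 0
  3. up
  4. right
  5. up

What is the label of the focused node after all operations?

Answer: S

Derivation:
Step 1 (down 0): focus=C path=0 depth=1 children=['F'] left=[] right=['L'] parent=S
Step 2 (down 0): focus=F path=0/0 depth=2 children=[] left=[] right=[] parent=C
Step 3 (up): focus=C path=0 depth=1 children=['F'] left=[] right=['L'] parent=S
Step 4 (right): focus=L path=1 depth=1 children=['O'] left=['C'] right=[] parent=S
Step 5 (up): focus=S path=root depth=0 children=['C', 'L'] (at root)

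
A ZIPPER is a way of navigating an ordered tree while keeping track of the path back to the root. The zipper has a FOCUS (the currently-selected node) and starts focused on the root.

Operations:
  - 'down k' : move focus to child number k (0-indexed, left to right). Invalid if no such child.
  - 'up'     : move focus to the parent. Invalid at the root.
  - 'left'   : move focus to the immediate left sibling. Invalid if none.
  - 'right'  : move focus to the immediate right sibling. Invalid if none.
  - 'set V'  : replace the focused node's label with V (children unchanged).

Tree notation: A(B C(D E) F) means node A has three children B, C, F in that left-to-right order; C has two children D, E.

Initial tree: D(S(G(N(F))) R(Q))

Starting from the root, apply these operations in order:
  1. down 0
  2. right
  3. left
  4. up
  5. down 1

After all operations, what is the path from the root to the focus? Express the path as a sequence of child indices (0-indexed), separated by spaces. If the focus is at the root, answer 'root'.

Step 1 (down 0): focus=S path=0 depth=1 children=['G'] left=[] right=['R'] parent=D
Step 2 (right): focus=R path=1 depth=1 children=['Q'] left=['S'] right=[] parent=D
Step 3 (left): focus=S path=0 depth=1 children=['G'] left=[] right=['R'] parent=D
Step 4 (up): focus=D path=root depth=0 children=['S', 'R'] (at root)
Step 5 (down 1): focus=R path=1 depth=1 children=['Q'] left=['S'] right=[] parent=D

Answer: 1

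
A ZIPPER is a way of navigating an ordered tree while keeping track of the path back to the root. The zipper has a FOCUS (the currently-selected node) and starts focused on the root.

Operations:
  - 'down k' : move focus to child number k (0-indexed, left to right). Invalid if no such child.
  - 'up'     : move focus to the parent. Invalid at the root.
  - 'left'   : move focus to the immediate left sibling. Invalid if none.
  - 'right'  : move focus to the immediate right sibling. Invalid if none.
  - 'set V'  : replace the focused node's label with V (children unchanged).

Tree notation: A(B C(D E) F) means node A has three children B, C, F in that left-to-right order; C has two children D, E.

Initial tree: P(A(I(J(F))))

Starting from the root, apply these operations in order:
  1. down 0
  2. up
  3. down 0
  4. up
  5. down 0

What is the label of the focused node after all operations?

Answer: A

Derivation:
Step 1 (down 0): focus=A path=0 depth=1 children=['I'] left=[] right=[] parent=P
Step 2 (up): focus=P path=root depth=0 children=['A'] (at root)
Step 3 (down 0): focus=A path=0 depth=1 children=['I'] left=[] right=[] parent=P
Step 4 (up): focus=P path=root depth=0 children=['A'] (at root)
Step 5 (down 0): focus=A path=0 depth=1 children=['I'] left=[] right=[] parent=P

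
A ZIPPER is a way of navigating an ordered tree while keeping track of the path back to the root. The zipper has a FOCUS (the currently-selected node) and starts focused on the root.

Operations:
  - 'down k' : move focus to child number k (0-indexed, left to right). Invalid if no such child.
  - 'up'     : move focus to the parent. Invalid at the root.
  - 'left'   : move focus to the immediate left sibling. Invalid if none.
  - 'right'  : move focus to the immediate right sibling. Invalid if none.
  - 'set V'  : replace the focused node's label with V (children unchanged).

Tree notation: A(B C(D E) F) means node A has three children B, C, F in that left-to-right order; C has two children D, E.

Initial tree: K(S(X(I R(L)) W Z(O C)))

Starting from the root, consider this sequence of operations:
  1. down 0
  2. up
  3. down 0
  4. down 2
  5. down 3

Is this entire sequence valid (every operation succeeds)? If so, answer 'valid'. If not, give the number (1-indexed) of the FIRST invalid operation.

Step 1 (down 0): focus=S path=0 depth=1 children=['X', 'W', 'Z'] left=[] right=[] parent=K
Step 2 (up): focus=K path=root depth=0 children=['S'] (at root)
Step 3 (down 0): focus=S path=0 depth=1 children=['X', 'W', 'Z'] left=[] right=[] parent=K
Step 4 (down 2): focus=Z path=0/2 depth=2 children=['O', 'C'] left=['X', 'W'] right=[] parent=S
Step 5 (down 3): INVALID

Answer: 5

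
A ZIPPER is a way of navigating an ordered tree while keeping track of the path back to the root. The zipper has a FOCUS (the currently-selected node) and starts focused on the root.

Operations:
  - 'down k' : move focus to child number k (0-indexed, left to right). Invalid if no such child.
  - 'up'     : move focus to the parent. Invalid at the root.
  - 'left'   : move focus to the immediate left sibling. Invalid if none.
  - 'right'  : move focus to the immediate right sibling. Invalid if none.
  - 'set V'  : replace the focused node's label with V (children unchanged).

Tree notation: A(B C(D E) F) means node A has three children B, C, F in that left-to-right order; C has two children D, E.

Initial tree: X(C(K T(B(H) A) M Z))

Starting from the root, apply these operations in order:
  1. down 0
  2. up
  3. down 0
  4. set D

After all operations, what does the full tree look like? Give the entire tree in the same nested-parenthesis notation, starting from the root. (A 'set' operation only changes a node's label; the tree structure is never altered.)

Answer: X(D(K T(B(H) A) M Z))

Derivation:
Step 1 (down 0): focus=C path=0 depth=1 children=['K', 'T', 'M', 'Z'] left=[] right=[] parent=X
Step 2 (up): focus=X path=root depth=0 children=['C'] (at root)
Step 3 (down 0): focus=C path=0 depth=1 children=['K', 'T', 'M', 'Z'] left=[] right=[] parent=X
Step 4 (set D): focus=D path=0 depth=1 children=['K', 'T', 'M', 'Z'] left=[] right=[] parent=X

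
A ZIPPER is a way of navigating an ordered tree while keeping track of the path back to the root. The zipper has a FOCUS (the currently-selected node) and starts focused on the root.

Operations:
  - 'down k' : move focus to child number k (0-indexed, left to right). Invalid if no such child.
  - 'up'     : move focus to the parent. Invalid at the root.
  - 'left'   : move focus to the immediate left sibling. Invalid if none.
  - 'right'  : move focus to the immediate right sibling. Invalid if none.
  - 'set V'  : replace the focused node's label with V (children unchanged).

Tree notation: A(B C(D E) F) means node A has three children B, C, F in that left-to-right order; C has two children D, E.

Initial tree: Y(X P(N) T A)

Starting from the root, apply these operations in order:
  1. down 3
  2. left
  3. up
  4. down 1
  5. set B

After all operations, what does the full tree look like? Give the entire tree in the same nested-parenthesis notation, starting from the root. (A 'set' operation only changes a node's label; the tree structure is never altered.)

Answer: Y(X B(N) T A)

Derivation:
Step 1 (down 3): focus=A path=3 depth=1 children=[] left=['X', 'P', 'T'] right=[] parent=Y
Step 2 (left): focus=T path=2 depth=1 children=[] left=['X', 'P'] right=['A'] parent=Y
Step 3 (up): focus=Y path=root depth=0 children=['X', 'P', 'T', 'A'] (at root)
Step 4 (down 1): focus=P path=1 depth=1 children=['N'] left=['X'] right=['T', 'A'] parent=Y
Step 5 (set B): focus=B path=1 depth=1 children=['N'] left=['X'] right=['T', 'A'] parent=Y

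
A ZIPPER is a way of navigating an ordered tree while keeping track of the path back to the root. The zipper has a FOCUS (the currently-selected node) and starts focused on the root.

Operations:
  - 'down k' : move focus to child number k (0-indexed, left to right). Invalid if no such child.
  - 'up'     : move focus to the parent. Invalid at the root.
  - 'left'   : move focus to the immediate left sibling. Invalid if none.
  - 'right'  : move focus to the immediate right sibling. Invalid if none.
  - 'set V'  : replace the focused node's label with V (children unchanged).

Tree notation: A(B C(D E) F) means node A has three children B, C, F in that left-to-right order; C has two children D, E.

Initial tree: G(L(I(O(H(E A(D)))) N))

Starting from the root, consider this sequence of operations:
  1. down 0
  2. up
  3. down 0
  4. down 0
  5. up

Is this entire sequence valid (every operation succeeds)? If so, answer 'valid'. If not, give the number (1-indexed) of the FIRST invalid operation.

Answer: valid

Derivation:
Step 1 (down 0): focus=L path=0 depth=1 children=['I', 'N'] left=[] right=[] parent=G
Step 2 (up): focus=G path=root depth=0 children=['L'] (at root)
Step 3 (down 0): focus=L path=0 depth=1 children=['I', 'N'] left=[] right=[] parent=G
Step 4 (down 0): focus=I path=0/0 depth=2 children=['O'] left=[] right=['N'] parent=L
Step 5 (up): focus=L path=0 depth=1 children=['I', 'N'] left=[] right=[] parent=G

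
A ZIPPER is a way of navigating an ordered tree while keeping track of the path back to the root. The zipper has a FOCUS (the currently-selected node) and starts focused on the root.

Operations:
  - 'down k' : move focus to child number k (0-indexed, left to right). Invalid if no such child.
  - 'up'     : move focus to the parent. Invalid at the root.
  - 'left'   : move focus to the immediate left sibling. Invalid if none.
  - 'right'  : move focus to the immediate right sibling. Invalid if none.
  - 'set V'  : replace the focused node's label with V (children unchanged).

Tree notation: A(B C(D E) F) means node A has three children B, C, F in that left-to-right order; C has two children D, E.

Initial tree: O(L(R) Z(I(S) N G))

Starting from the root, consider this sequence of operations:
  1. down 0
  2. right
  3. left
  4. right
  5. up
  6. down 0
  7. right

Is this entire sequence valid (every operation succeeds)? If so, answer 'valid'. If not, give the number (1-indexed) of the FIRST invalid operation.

Step 1 (down 0): focus=L path=0 depth=1 children=['R'] left=[] right=['Z'] parent=O
Step 2 (right): focus=Z path=1 depth=1 children=['I', 'N', 'G'] left=['L'] right=[] parent=O
Step 3 (left): focus=L path=0 depth=1 children=['R'] left=[] right=['Z'] parent=O
Step 4 (right): focus=Z path=1 depth=1 children=['I', 'N', 'G'] left=['L'] right=[] parent=O
Step 5 (up): focus=O path=root depth=0 children=['L', 'Z'] (at root)
Step 6 (down 0): focus=L path=0 depth=1 children=['R'] left=[] right=['Z'] parent=O
Step 7 (right): focus=Z path=1 depth=1 children=['I', 'N', 'G'] left=['L'] right=[] parent=O

Answer: valid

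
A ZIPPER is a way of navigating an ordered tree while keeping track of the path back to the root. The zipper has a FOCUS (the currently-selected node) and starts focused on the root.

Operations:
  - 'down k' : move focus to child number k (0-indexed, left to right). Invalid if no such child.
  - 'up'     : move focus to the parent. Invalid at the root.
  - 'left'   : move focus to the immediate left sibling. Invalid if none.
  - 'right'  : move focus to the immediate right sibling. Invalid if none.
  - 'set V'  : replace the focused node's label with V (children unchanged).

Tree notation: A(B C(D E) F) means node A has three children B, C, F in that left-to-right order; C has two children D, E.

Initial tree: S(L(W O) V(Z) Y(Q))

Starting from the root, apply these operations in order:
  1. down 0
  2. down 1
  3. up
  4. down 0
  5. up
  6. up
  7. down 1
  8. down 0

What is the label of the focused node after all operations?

Answer: Z

Derivation:
Step 1 (down 0): focus=L path=0 depth=1 children=['W', 'O'] left=[] right=['V', 'Y'] parent=S
Step 2 (down 1): focus=O path=0/1 depth=2 children=[] left=['W'] right=[] parent=L
Step 3 (up): focus=L path=0 depth=1 children=['W', 'O'] left=[] right=['V', 'Y'] parent=S
Step 4 (down 0): focus=W path=0/0 depth=2 children=[] left=[] right=['O'] parent=L
Step 5 (up): focus=L path=0 depth=1 children=['W', 'O'] left=[] right=['V', 'Y'] parent=S
Step 6 (up): focus=S path=root depth=0 children=['L', 'V', 'Y'] (at root)
Step 7 (down 1): focus=V path=1 depth=1 children=['Z'] left=['L'] right=['Y'] parent=S
Step 8 (down 0): focus=Z path=1/0 depth=2 children=[] left=[] right=[] parent=V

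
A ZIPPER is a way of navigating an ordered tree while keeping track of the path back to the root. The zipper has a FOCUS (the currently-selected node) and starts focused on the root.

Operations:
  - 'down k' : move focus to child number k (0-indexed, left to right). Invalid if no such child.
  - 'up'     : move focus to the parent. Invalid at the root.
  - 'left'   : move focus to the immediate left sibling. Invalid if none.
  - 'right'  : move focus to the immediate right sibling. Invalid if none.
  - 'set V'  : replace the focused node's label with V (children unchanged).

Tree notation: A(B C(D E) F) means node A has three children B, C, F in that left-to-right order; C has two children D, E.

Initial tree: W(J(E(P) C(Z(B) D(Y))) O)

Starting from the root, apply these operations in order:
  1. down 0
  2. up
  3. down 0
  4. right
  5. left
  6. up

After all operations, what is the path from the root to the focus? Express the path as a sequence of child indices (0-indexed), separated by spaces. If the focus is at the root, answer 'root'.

Answer: root

Derivation:
Step 1 (down 0): focus=J path=0 depth=1 children=['E', 'C'] left=[] right=['O'] parent=W
Step 2 (up): focus=W path=root depth=0 children=['J', 'O'] (at root)
Step 3 (down 0): focus=J path=0 depth=1 children=['E', 'C'] left=[] right=['O'] parent=W
Step 4 (right): focus=O path=1 depth=1 children=[] left=['J'] right=[] parent=W
Step 5 (left): focus=J path=0 depth=1 children=['E', 'C'] left=[] right=['O'] parent=W
Step 6 (up): focus=W path=root depth=0 children=['J', 'O'] (at root)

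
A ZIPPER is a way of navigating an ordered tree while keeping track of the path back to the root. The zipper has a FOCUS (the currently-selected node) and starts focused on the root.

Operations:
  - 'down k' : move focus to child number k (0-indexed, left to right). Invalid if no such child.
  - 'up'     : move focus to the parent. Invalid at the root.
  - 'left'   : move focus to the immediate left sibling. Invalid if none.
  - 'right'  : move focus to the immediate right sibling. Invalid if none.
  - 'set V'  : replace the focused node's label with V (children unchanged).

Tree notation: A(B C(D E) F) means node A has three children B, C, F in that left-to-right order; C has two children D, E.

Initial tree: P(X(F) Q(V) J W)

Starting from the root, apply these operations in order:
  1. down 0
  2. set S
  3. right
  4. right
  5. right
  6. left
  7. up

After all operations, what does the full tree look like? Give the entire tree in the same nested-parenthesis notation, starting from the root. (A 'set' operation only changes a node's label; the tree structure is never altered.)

Answer: P(S(F) Q(V) J W)

Derivation:
Step 1 (down 0): focus=X path=0 depth=1 children=['F'] left=[] right=['Q', 'J', 'W'] parent=P
Step 2 (set S): focus=S path=0 depth=1 children=['F'] left=[] right=['Q', 'J', 'W'] parent=P
Step 3 (right): focus=Q path=1 depth=1 children=['V'] left=['S'] right=['J', 'W'] parent=P
Step 4 (right): focus=J path=2 depth=1 children=[] left=['S', 'Q'] right=['W'] parent=P
Step 5 (right): focus=W path=3 depth=1 children=[] left=['S', 'Q', 'J'] right=[] parent=P
Step 6 (left): focus=J path=2 depth=1 children=[] left=['S', 'Q'] right=['W'] parent=P
Step 7 (up): focus=P path=root depth=0 children=['S', 'Q', 'J', 'W'] (at root)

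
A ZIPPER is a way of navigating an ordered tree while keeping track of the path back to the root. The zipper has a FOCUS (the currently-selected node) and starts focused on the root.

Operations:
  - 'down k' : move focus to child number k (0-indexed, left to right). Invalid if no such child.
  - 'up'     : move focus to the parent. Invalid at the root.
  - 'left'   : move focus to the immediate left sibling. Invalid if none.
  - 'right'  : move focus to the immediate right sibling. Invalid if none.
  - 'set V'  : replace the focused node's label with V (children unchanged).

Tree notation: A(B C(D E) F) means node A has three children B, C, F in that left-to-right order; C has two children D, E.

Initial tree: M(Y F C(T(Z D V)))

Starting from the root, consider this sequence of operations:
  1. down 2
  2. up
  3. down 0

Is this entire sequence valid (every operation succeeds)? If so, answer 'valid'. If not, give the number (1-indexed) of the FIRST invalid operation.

Step 1 (down 2): focus=C path=2 depth=1 children=['T'] left=['Y', 'F'] right=[] parent=M
Step 2 (up): focus=M path=root depth=0 children=['Y', 'F', 'C'] (at root)
Step 3 (down 0): focus=Y path=0 depth=1 children=[] left=[] right=['F', 'C'] parent=M

Answer: valid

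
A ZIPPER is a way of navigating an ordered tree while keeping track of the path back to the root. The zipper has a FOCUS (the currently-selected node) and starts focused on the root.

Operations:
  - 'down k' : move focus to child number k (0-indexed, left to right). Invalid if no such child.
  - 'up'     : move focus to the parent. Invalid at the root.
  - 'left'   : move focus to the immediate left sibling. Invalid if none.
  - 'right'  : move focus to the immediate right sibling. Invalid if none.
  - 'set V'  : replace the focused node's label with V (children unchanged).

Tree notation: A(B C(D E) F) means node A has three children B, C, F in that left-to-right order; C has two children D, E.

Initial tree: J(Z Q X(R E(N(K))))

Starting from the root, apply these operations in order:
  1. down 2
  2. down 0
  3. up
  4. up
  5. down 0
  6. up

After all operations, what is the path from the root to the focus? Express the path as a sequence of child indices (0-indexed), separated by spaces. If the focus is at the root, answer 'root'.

Step 1 (down 2): focus=X path=2 depth=1 children=['R', 'E'] left=['Z', 'Q'] right=[] parent=J
Step 2 (down 0): focus=R path=2/0 depth=2 children=[] left=[] right=['E'] parent=X
Step 3 (up): focus=X path=2 depth=1 children=['R', 'E'] left=['Z', 'Q'] right=[] parent=J
Step 4 (up): focus=J path=root depth=0 children=['Z', 'Q', 'X'] (at root)
Step 5 (down 0): focus=Z path=0 depth=1 children=[] left=[] right=['Q', 'X'] parent=J
Step 6 (up): focus=J path=root depth=0 children=['Z', 'Q', 'X'] (at root)

Answer: root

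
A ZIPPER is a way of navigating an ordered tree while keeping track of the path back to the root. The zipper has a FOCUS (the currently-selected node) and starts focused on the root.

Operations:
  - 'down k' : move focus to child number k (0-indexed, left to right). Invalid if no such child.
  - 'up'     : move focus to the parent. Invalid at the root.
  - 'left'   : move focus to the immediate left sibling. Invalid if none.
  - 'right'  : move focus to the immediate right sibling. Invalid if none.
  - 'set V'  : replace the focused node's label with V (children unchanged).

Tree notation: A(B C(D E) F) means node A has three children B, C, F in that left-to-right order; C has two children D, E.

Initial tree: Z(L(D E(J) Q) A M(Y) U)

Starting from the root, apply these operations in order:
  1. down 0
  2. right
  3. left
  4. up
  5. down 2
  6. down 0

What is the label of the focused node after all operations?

Answer: Y

Derivation:
Step 1 (down 0): focus=L path=0 depth=1 children=['D', 'E', 'Q'] left=[] right=['A', 'M', 'U'] parent=Z
Step 2 (right): focus=A path=1 depth=1 children=[] left=['L'] right=['M', 'U'] parent=Z
Step 3 (left): focus=L path=0 depth=1 children=['D', 'E', 'Q'] left=[] right=['A', 'M', 'U'] parent=Z
Step 4 (up): focus=Z path=root depth=0 children=['L', 'A', 'M', 'U'] (at root)
Step 5 (down 2): focus=M path=2 depth=1 children=['Y'] left=['L', 'A'] right=['U'] parent=Z
Step 6 (down 0): focus=Y path=2/0 depth=2 children=[] left=[] right=[] parent=M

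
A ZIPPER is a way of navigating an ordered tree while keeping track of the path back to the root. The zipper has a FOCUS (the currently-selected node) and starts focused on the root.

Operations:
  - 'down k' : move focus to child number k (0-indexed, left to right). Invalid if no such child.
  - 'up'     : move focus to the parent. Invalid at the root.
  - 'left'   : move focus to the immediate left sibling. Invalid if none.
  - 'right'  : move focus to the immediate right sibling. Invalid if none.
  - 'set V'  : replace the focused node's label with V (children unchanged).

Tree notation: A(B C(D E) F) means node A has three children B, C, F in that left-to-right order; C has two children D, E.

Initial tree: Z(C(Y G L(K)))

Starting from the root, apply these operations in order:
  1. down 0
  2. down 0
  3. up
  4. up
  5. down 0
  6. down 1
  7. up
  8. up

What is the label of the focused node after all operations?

Step 1 (down 0): focus=C path=0 depth=1 children=['Y', 'G', 'L'] left=[] right=[] parent=Z
Step 2 (down 0): focus=Y path=0/0 depth=2 children=[] left=[] right=['G', 'L'] parent=C
Step 3 (up): focus=C path=0 depth=1 children=['Y', 'G', 'L'] left=[] right=[] parent=Z
Step 4 (up): focus=Z path=root depth=0 children=['C'] (at root)
Step 5 (down 0): focus=C path=0 depth=1 children=['Y', 'G', 'L'] left=[] right=[] parent=Z
Step 6 (down 1): focus=G path=0/1 depth=2 children=[] left=['Y'] right=['L'] parent=C
Step 7 (up): focus=C path=0 depth=1 children=['Y', 'G', 'L'] left=[] right=[] parent=Z
Step 8 (up): focus=Z path=root depth=0 children=['C'] (at root)

Answer: Z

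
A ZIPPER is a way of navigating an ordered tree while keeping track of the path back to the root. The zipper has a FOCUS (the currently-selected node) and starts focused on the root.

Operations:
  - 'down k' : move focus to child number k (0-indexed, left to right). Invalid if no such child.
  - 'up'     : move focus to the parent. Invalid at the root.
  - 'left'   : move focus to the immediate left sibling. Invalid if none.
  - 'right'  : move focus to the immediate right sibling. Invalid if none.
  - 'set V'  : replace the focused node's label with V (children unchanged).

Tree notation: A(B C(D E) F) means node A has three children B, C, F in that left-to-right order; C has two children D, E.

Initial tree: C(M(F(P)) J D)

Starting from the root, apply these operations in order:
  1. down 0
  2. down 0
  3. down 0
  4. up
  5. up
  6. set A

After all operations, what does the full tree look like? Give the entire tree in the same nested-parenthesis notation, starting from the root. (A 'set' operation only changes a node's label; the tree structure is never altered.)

Step 1 (down 0): focus=M path=0 depth=1 children=['F'] left=[] right=['J', 'D'] parent=C
Step 2 (down 0): focus=F path=0/0 depth=2 children=['P'] left=[] right=[] parent=M
Step 3 (down 0): focus=P path=0/0/0 depth=3 children=[] left=[] right=[] parent=F
Step 4 (up): focus=F path=0/0 depth=2 children=['P'] left=[] right=[] parent=M
Step 5 (up): focus=M path=0 depth=1 children=['F'] left=[] right=['J', 'D'] parent=C
Step 6 (set A): focus=A path=0 depth=1 children=['F'] left=[] right=['J', 'D'] parent=C

Answer: C(A(F(P)) J D)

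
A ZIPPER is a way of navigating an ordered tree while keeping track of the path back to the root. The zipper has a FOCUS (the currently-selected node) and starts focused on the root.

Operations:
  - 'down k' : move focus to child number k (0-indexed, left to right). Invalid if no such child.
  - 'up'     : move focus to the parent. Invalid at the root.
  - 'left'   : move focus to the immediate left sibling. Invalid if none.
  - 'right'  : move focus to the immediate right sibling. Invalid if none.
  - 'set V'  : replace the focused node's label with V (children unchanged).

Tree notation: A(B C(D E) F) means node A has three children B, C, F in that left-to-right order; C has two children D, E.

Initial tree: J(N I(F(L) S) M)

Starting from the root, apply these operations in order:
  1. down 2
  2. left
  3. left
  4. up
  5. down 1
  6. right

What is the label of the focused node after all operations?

Answer: M

Derivation:
Step 1 (down 2): focus=M path=2 depth=1 children=[] left=['N', 'I'] right=[] parent=J
Step 2 (left): focus=I path=1 depth=1 children=['F', 'S'] left=['N'] right=['M'] parent=J
Step 3 (left): focus=N path=0 depth=1 children=[] left=[] right=['I', 'M'] parent=J
Step 4 (up): focus=J path=root depth=0 children=['N', 'I', 'M'] (at root)
Step 5 (down 1): focus=I path=1 depth=1 children=['F', 'S'] left=['N'] right=['M'] parent=J
Step 6 (right): focus=M path=2 depth=1 children=[] left=['N', 'I'] right=[] parent=J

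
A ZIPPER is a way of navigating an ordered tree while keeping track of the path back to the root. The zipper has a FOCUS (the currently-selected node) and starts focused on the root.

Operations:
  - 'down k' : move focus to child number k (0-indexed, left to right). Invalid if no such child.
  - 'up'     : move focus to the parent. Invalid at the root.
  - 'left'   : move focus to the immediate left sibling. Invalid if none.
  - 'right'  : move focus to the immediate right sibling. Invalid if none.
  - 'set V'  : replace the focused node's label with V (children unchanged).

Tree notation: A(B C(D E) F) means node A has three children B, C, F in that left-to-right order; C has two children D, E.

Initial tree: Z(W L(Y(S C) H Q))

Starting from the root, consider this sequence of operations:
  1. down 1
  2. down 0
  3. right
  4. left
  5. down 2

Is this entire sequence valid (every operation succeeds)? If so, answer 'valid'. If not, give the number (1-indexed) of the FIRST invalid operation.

Step 1 (down 1): focus=L path=1 depth=1 children=['Y', 'H', 'Q'] left=['W'] right=[] parent=Z
Step 2 (down 0): focus=Y path=1/0 depth=2 children=['S', 'C'] left=[] right=['H', 'Q'] parent=L
Step 3 (right): focus=H path=1/1 depth=2 children=[] left=['Y'] right=['Q'] parent=L
Step 4 (left): focus=Y path=1/0 depth=2 children=['S', 'C'] left=[] right=['H', 'Q'] parent=L
Step 5 (down 2): INVALID

Answer: 5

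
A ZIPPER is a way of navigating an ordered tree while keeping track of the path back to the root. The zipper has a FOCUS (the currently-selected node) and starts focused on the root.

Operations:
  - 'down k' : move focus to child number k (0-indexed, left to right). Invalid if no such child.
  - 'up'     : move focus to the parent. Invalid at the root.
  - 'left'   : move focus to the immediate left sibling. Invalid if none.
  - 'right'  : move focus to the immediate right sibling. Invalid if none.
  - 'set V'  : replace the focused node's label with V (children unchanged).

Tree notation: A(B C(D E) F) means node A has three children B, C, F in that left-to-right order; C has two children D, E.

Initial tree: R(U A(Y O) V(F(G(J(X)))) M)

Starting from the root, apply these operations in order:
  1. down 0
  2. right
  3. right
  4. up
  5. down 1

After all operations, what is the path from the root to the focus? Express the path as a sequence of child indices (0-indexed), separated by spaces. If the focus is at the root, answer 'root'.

Step 1 (down 0): focus=U path=0 depth=1 children=[] left=[] right=['A', 'V', 'M'] parent=R
Step 2 (right): focus=A path=1 depth=1 children=['Y', 'O'] left=['U'] right=['V', 'M'] parent=R
Step 3 (right): focus=V path=2 depth=1 children=['F'] left=['U', 'A'] right=['M'] parent=R
Step 4 (up): focus=R path=root depth=0 children=['U', 'A', 'V', 'M'] (at root)
Step 5 (down 1): focus=A path=1 depth=1 children=['Y', 'O'] left=['U'] right=['V', 'M'] parent=R

Answer: 1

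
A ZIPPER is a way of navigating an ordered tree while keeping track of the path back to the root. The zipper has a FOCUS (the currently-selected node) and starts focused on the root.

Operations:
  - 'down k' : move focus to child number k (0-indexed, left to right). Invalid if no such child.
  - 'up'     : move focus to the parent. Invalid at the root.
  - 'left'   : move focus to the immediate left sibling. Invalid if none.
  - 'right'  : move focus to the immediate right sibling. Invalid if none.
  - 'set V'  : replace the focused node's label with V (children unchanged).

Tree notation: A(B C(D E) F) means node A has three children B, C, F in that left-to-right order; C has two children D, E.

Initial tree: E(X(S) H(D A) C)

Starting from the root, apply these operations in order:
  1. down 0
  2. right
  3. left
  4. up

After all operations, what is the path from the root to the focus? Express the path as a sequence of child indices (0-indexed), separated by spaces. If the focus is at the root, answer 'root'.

Answer: root

Derivation:
Step 1 (down 0): focus=X path=0 depth=1 children=['S'] left=[] right=['H', 'C'] parent=E
Step 2 (right): focus=H path=1 depth=1 children=['D', 'A'] left=['X'] right=['C'] parent=E
Step 3 (left): focus=X path=0 depth=1 children=['S'] left=[] right=['H', 'C'] parent=E
Step 4 (up): focus=E path=root depth=0 children=['X', 'H', 'C'] (at root)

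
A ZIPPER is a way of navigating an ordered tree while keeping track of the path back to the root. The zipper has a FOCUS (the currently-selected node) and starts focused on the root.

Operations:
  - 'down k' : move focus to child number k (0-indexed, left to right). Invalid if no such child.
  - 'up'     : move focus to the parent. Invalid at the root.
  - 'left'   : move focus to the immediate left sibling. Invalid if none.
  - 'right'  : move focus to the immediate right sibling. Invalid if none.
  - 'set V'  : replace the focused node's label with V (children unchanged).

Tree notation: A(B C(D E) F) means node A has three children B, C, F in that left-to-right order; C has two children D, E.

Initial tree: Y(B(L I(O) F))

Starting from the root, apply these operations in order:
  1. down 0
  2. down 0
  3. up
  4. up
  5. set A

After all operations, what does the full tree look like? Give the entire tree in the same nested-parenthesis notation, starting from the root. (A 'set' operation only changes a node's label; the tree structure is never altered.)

Step 1 (down 0): focus=B path=0 depth=1 children=['L', 'I', 'F'] left=[] right=[] parent=Y
Step 2 (down 0): focus=L path=0/0 depth=2 children=[] left=[] right=['I', 'F'] parent=B
Step 3 (up): focus=B path=0 depth=1 children=['L', 'I', 'F'] left=[] right=[] parent=Y
Step 4 (up): focus=Y path=root depth=0 children=['B'] (at root)
Step 5 (set A): focus=A path=root depth=0 children=['B'] (at root)

Answer: A(B(L I(O) F))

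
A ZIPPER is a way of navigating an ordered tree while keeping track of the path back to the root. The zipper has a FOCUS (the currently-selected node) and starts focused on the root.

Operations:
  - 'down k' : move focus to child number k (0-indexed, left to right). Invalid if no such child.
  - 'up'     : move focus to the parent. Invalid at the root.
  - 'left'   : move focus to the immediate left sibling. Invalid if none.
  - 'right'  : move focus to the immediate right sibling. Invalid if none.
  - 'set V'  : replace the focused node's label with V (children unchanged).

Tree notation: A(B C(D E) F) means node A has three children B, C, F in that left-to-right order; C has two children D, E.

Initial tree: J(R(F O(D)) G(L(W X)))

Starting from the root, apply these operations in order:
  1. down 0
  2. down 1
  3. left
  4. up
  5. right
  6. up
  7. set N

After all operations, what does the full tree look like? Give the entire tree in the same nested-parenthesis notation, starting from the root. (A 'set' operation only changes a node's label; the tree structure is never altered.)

Answer: N(R(F O(D)) G(L(W X)))

Derivation:
Step 1 (down 0): focus=R path=0 depth=1 children=['F', 'O'] left=[] right=['G'] parent=J
Step 2 (down 1): focus=O path=0/1 depth=2 children=['D'] left=['F'] right=[] parent=R
Step 3 (left): focus=F path=0/0 depth=2 children=[] left=[] right=['O'] parent=R
Step 4 (up): focus=R path=0 depth=1 children=['F', 'O'] left=[] right=['G'] parent=J
Step 5 (right): focus=G path=1 depth=1 children=['L'] left=['R'] right=[] parent=J
Step 6 (up): focus=J path=root depth=0 children=['R', 'G'] (at root)
Step 7 (set N): focus=N path=root depth=0 children=['R', 'G'] (at root)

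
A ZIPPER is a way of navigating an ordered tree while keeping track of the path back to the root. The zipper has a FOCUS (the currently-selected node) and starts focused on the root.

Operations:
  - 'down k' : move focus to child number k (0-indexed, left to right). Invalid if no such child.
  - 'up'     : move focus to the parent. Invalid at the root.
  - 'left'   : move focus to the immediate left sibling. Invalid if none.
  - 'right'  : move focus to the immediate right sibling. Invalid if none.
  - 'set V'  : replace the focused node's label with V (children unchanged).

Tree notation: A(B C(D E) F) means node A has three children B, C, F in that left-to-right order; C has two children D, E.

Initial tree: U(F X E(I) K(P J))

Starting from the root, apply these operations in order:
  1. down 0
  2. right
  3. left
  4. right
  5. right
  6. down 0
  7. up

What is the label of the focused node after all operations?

Step 1 (down 0): focus=F path=0 depth=1 children=[] left=[] right=['X', 'E', 'K'] parent=U
Step 2 (right): focus=X path=1 depth=1 children=[] left=['F'] right=['E', 'K'] parent=U
Step 3 (left): focus=F path=0 depth=1 children=[] left=[] right=['X', 'E', 'K'] parent=U
Step 4 (right): focus=X path=1 depth=1 children=[] left=['F'] right=['E', 'K'] parent=U
Step 5 (right): focus=E path=2 depth=1 children=['I'] left=['F', 'X'] right=['K'] parent=U
Step 6 (down 0): focus=I path=2/0 depth=2 children=[] left=[] right=[] parent=E
Step 7 (up): focus=E path=2 depth=1 children=['I'] left=['F', 'X'] right=['K'] parent=U

Answer: E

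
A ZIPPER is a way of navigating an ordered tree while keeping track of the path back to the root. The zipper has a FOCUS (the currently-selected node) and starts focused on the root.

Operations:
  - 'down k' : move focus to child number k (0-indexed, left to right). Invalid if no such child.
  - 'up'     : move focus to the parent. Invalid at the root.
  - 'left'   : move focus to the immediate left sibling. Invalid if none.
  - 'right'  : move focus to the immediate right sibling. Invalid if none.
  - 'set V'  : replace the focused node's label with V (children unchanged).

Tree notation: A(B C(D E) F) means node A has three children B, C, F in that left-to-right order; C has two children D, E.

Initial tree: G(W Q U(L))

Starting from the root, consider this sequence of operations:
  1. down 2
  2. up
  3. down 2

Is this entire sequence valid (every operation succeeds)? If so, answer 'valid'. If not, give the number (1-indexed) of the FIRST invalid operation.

Step 1 (down 2): focus=U path=2 depth=1 children=['L'] left=['W', 'Q'] right=[] parent=G
Step 2 (up): focus=G path=root depth=0 children=['W', 'Q', 'U'] (at root)
Step 3 (down 2): focus=U path=2 depth=1 children=['L'] left=['W', 'Q'] right=[] parent=G

Answer: valid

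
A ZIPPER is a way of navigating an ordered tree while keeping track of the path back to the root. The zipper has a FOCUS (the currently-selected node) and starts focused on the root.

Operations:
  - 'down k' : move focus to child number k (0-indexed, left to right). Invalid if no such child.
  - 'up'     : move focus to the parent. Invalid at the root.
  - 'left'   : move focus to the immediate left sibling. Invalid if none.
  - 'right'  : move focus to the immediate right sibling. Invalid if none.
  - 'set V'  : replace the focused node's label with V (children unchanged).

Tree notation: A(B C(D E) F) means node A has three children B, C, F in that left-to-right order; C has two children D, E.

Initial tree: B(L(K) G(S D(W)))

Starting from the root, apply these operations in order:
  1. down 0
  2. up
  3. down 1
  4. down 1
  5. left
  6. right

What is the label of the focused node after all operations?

Answer: D

Derivation:
Step 1 (down 0): focus=L path=0 depth=1 children=['K'] left=[] right=['G'] parent=B
Step 2 (up): focus=B path=root depth=0 children=['L', 'G'] (at root)
Step 3 (down 1): focus=G path=1 depth=1 children=['S', 'D'] left=['L'] right=[] parent=B
Step 4 (down 1): focus=D path=1/1 depth=2 children=['W'] left=['S'] right=[] parent=G
Step 5 (left): focus=S path=1/0 depth=2 children=[] left=[] right=['D'] parent=G
Step 6 (right): focus=D path=1/1 depth=2 children=['W'] left=['S'] right=[] parent=G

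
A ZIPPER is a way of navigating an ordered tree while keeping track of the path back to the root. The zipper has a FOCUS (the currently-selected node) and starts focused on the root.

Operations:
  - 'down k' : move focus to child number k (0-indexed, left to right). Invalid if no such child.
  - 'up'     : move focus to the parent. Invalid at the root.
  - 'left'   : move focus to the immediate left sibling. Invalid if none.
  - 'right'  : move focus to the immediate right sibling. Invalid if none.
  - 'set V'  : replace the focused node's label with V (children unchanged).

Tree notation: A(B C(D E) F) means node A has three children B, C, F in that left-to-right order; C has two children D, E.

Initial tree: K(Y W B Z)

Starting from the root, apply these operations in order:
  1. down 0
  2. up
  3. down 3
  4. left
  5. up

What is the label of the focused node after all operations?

Step 1 (down 0): focus=Y path=0 depth=1 children=[] left=[] right=['W', 'B', 'Z'] parent=K
Step 2 (up): focus=K path=root depth=0 children=['Y', 'W', 'B', 'Z'] (at root)
Step 3 (down 3): focus=Z path=3 depth=1 children=[] left=['Y', 'W', 'B'] right=[] parent=K
Step 4 (left): focus=B path=2 depth=1 children=[] left=['Y', 'W'] right=['Z'] parent=K
Step 5 (up): focus=K path=root depth=0 children=['Y', 'W', 'B', 'Z'] (at root)

Answer: K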